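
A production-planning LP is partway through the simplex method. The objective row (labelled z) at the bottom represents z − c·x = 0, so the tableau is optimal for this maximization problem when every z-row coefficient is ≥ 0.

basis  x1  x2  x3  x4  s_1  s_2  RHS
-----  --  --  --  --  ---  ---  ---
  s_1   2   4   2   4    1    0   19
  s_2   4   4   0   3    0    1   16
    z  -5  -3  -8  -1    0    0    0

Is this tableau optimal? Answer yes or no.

no

The z-row has a negative entry -8 in column x3, so it is not optimal.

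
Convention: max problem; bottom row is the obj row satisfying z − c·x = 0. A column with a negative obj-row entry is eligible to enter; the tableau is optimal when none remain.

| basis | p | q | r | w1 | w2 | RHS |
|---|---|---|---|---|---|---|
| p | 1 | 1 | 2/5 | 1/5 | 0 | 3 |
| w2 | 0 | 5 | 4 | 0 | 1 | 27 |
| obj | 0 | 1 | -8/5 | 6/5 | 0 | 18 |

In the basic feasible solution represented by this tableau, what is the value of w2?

27

w2 is basic (row 2); its value is the RHS of that row, 27.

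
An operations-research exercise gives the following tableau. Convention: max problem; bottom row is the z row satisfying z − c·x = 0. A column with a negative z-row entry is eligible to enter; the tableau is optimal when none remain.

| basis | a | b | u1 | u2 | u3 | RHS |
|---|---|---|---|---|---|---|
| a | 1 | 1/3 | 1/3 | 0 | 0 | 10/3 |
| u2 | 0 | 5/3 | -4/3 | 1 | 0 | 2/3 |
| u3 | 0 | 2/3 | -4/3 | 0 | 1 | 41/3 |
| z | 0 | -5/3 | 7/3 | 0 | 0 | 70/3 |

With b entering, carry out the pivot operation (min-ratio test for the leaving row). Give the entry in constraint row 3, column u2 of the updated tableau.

Ratio test on column b — row 1: (10/3)/(1/3) = 10; row 2: (2/3)/(5/3) = 2/5; row 3: (41/3)/(2/3) = 41/2. Minimum is 2/5 at row 2 (u2 leaves); pivot element 5/3.
Divide row 2 by 5/3; eliminate column b from the other rows.
Row 3 update in column u2: 0 − (2/3)·(3/5) = -2/5.

-2/5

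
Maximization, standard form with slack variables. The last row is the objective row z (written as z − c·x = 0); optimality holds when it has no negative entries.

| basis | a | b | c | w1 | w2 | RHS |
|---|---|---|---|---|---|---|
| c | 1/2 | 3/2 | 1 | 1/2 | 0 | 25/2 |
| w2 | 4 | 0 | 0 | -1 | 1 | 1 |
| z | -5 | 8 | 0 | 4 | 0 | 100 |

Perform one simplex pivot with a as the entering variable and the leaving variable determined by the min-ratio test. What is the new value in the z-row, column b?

8

Ratio test on column a — row 1: (25/2)/(1/2) = 25; row 2: 1/4 = 1/4. Minimum is 1/4 at row 2 (w2 leaves); pivot element 4.
Divide row 2 by 4; eliminate column a from the other rows.
z-row update in column b: 8 − (-5)·0 = 8.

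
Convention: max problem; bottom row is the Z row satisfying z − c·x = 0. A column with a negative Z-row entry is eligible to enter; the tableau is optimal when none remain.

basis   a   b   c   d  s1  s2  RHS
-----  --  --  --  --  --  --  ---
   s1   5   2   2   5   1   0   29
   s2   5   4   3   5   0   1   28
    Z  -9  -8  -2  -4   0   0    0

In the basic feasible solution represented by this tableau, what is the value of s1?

29

s1 is basic (row 1); its value is the RHS of that row, 29.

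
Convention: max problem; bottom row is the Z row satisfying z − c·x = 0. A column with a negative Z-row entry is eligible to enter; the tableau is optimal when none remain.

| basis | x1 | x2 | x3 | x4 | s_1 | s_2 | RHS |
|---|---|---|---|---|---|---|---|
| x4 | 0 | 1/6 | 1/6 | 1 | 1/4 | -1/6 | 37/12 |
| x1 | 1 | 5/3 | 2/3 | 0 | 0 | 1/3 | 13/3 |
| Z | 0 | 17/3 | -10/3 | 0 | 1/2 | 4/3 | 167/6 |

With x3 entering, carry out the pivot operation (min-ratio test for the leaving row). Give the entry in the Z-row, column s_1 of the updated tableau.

Ratio test on column x3 — row 1: (37/12)/(1/6) = 37/2; row 2: (13/3)/(2/3) = 13/2. Minimum is 13/2 at row 2 (x1 leaves); pivot element 2/3.
Divide row 2 by 2/3; eliminate column x3 from the other rows.
Z-row update in column s_1: 1/2 − (-10/3)·0 = 1/2.

1/2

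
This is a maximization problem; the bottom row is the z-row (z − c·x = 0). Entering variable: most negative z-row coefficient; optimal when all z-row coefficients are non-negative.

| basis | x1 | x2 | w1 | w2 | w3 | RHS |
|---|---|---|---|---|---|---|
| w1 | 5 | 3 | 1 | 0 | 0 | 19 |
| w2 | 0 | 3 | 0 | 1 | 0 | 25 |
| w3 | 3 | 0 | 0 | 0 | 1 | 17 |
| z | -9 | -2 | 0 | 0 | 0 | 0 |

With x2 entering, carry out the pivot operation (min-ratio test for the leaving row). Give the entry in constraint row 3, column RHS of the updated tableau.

Ratio test on column x2 — row 1: 19/3 = 19/3; row 2: 25/3 = 25/3; row 3: entry 0 ≤ 0. Minimum is 19/3 at row 1 (w1 leaves); pivot element 3.
Divide row 1 by 3; eliminate column x2 from the other rows.
Row 3 update in column RHS: 17 − 0·(19/3) = 17.

17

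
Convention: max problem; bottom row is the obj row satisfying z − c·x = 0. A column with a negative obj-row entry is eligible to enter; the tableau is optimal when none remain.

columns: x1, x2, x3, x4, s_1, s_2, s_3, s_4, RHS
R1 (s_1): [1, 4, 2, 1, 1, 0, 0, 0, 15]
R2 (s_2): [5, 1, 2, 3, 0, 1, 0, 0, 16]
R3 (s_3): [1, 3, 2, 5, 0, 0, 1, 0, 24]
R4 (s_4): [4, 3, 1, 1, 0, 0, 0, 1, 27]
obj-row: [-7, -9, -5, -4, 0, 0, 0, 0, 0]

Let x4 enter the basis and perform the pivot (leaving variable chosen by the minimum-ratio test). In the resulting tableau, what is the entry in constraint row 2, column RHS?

Ratio test on column x4 — row 1: 15/1 = 15; row 2: 16/3 = 16/3; row 3: 24/5 = 24/5; row 4: 27/1 = 27. Minimum is 24/5 at row 3 (s_3 leaves); pivot element 5.
Divide row 3 by 5; eliminate column x4 from the other rows.
Row 2 update in column RHS: 16 − 3·(24/5) = 8/5.

8/5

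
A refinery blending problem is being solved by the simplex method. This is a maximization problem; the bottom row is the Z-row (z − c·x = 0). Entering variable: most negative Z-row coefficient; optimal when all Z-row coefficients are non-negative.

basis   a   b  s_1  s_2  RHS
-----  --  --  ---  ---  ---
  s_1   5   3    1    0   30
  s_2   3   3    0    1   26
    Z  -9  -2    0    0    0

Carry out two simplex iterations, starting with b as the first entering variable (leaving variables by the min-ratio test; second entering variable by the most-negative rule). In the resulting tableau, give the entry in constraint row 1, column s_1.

1/2

Ratio test on column b — row 1: 30/3 = 10; row 2: 26/3 = 26/3. Minimum is 26/3 at row 2 (s_2 leaves); pivot element 3.
Divide row 2 by 3; eliminate column b from the other rows.
Second iteration: most negative Z-row entry is -7 in column a, so a enters.
Ratio test on column a — row 1: 4/2 = 2; row 2: (26/3)/1 = 26/3. Minimum is 2 at row 1 (s_1 leaves); pivot element 2.
Divide row 1 by 2; eliminate column a from the other rows.
After both pivots, the entry at constraint row 1, column s_1 is 1/2.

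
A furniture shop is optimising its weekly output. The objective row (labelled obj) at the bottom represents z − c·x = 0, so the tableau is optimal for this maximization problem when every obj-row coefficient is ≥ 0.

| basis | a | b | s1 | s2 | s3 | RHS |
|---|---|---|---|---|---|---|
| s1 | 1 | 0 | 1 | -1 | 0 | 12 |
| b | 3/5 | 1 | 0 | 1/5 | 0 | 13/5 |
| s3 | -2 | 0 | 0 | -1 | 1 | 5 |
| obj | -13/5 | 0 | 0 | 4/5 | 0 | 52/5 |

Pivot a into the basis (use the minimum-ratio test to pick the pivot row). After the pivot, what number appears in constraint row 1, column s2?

-4/3

Ratio test on column a — row 1: 12/1 = 12; row 2: (13/5)/(3/5) = 13/3; row 3: entry -2 ≤ 0. Minimum is 13/3 at row 2 (b leaves); pivot element 3/5.
Divide row 2 by 3/5; eliminate column a from the other rows.
Row 1 update in column s2: -1 − 1·(1/3) = -4/3.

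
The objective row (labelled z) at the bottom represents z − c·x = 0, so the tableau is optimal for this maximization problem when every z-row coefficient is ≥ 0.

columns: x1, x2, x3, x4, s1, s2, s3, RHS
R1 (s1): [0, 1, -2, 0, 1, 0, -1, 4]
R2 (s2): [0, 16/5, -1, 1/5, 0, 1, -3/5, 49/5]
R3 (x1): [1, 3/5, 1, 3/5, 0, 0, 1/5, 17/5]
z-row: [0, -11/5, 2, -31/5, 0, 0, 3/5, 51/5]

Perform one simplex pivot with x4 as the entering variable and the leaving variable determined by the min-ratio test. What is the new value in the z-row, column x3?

37/3

Ratio test on column x4 — row 1: entry 0 ≤ 0; row 2: (49/5)/(1/5) = 49; row 3: (17/5)/(3/5) = 17/3. Minimum is 17/3 at row 3 (x1 leaves); pivot element 3/5.
Divide row 3 by 3/5; eliminate column x4 from the other rows.
z-row update in column x3: 2 − (-31/5)·(5/3) = 37/3.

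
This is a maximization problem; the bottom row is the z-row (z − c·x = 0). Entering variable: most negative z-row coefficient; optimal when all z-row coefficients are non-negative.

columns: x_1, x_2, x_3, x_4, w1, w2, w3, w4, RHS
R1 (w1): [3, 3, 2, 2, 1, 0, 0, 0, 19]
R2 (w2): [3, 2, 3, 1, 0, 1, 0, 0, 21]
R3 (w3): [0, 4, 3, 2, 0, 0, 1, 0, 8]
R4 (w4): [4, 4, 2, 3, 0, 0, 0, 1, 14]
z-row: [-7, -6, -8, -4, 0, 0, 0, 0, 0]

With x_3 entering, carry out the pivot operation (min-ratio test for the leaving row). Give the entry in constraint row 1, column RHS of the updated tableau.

Ratio test on column x_3 — row 1: 19/2 = 19/2; row 2: 21/3 = 7; row 3: 8/3 = 8/3; row 4: 14/2 = 7. Minimum is 8/3 at row 3 (w3 leaves); pivot element 3.
Divide row 3 by 3; eliminate column x_3 from the other rows.
Row 1 update in column RHS: 19 − 2·(8/3) = 41/3.

41/3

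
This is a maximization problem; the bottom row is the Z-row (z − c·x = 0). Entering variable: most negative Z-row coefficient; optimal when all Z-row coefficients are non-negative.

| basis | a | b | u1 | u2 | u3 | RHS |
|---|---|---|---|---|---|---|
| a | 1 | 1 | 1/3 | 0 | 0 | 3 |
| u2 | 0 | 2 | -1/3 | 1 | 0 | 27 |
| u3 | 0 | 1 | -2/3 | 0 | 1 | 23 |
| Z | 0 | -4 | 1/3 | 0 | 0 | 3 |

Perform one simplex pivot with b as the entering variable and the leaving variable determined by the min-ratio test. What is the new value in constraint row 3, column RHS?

Ratio test on column b — row 1: 3/1 = 3; row 2: 27/2 = 27/2; row 3: 23/1 = 23. Minimum is 3 at row 1 (a leaves); pivot element 1.
Divide row 1 by 1; eliminate column b from the other rows.
Row 3 update in column RHS: 23 − 1·3 = 20.

20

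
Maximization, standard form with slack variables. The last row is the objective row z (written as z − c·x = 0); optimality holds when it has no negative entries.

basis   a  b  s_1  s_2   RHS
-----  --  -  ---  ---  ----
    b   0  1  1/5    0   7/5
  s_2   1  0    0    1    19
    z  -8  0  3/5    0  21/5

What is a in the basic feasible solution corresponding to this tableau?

a is not in the basis, so in the current basic feasible solution a = 0.

0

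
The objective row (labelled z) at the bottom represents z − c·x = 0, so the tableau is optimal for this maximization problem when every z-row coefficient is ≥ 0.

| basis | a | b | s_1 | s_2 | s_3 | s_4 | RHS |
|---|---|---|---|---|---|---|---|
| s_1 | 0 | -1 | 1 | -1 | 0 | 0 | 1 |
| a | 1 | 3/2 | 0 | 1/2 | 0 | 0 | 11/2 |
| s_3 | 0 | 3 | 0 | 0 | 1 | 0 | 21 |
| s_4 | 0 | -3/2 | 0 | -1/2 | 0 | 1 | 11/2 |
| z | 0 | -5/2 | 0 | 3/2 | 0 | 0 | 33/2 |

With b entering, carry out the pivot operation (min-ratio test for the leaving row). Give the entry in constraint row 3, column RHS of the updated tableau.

10

Ratio test on column b — row 1: entry -1 ≤ 0; row 2: (11/2)/(3/2) = 11/3; row 3: 21/3 = 7; row 4: entry -3/2 ≤ 0. Minimum is 11/3 at row 2 (a leaves); pivot element 3/2.
Divide row 2 by 3/2; eliminate column b from the other rows.
Row 3 update in column RHS: 21 − 3·(11/3) = 10.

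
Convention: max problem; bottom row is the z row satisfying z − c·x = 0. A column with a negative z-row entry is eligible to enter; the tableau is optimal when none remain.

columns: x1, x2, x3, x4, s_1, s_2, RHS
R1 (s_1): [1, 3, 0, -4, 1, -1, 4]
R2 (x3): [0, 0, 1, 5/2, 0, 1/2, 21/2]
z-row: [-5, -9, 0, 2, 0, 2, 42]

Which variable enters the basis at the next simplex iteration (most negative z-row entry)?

x2

Negative z-row entries: x1: -5, x2: -9.
The most negative is -9 in column x2, so x2 enters.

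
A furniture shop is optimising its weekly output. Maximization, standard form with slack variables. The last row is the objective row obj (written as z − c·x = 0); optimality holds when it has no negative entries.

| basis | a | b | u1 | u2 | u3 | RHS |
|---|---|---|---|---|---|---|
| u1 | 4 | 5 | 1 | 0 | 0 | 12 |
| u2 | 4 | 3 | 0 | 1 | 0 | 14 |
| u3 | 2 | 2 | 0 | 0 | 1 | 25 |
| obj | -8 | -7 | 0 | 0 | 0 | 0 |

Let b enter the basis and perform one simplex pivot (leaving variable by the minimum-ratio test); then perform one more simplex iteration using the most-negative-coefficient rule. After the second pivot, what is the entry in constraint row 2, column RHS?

2

Ratio test on column b — row 1: 12/5 = 12/5; row 2: 14/3 = 14/3; row 3: 25/2 = 25/2. Minimum is 12/5 at row 1 (u1 leaves); pivot element 5.
Divide row 1 by 5; eliminate column b from the other rows.
Second iteration: most negative obj-row entry is -12/5 in column a, so a enters.
Ratio test on column a — row 1: (12/5)/(4/5) = 3; row 2: (34/5)/(8/5) = 17/4; row 3: (101/5)/(2/5) = 101/2. Minimum is 3 at row 1 (b leaves); pivot element 4/5.
Divide row 1 by 4/5; eliminate column a from the other rows.
After both pivots, the entry at constraint row 2, column RHS is 2.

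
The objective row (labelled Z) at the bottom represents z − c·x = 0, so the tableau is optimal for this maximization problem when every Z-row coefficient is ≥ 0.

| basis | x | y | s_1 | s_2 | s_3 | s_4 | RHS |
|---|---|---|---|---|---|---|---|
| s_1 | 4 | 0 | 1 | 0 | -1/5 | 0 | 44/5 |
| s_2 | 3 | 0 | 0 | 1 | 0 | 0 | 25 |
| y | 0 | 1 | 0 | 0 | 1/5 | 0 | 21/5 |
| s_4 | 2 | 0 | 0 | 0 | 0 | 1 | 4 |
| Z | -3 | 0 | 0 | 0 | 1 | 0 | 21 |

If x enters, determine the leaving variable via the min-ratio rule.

s_4

Column x entries and ratios — s_1: (44/5)/4 = 11/5; s_2: 25/3 = 25/3; y: 0 ≤ 0, skip; s_4: 4/2 = 2.
Smallest ratio is 2 in the row of s_4, so s_4 leaves.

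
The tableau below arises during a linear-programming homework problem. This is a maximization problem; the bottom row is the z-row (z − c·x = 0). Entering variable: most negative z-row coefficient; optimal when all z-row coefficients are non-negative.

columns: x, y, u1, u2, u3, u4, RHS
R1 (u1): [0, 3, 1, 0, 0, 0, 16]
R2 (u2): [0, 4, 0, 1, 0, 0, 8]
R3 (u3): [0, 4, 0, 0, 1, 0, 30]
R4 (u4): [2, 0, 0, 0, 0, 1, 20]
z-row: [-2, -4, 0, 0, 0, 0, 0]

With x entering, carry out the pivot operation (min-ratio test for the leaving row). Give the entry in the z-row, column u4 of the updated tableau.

Ratio test on column x — row 1: entry 0 ≤ 0; row 2: entry 0 ≤ 0; row 3: entry 0 ≤ 0; row 4: 20/2 = 10. Minimum is 10 at row 4 (u4 leaves); pivot element 2.
Divide row 4 by 2; eliminate column x from the other rows.
z-row update in column u4: 0 − (-2)·(1/2) = 1.

1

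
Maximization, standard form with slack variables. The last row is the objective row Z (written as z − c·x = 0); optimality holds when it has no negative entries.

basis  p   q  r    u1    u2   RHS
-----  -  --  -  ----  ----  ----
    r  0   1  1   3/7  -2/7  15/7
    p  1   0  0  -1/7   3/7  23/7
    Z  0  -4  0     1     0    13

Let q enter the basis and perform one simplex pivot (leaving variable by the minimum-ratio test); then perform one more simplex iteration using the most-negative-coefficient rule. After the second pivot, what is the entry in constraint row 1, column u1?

1/3

Ratio test on column q — row 1: (15/7)/1 = 15/7; row 2: entry 0 ≤ 0. Minimum is 15/7 at row 1 (r leaves); pivot element 1.
Divide row 1 by 1; eliminate column q from the other rows.
Second iteration: most negative Z-row entry is -8/7 in column u2, so u2 enters.
Ratio test on column u2 — row 1: entry -2/7 ≤ 0; row 2: (23/7)/(3/7) = 23/3. Minimum is 23/3 at row 2 (p leaves); pivot element 3/7.
Divide row 2 by 3/7; eliminate column u2 from the other rows.
After both pivots, the entry at constraint row 1, column u1 is 1/3.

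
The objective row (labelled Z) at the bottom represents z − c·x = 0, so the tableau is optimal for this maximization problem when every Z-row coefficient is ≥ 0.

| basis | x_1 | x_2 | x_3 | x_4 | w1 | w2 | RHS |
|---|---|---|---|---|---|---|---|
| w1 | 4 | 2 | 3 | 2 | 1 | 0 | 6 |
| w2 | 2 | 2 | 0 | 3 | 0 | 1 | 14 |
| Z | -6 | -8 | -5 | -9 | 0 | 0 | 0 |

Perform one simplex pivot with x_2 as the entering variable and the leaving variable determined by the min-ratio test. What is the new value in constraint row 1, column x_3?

3/2

Ratio test on column x_2 — row 1: 6/2 = 3; row 2: 14/2 = 7. Minimum is 3 at row 1 (w1 leaves); pivot element 2.
Divide row 1 by 2; eliminate column x_2 from the other rows.
In the new row 1, the x_3 entry is the old entry divided by the pivot: 3/2 = 3/2.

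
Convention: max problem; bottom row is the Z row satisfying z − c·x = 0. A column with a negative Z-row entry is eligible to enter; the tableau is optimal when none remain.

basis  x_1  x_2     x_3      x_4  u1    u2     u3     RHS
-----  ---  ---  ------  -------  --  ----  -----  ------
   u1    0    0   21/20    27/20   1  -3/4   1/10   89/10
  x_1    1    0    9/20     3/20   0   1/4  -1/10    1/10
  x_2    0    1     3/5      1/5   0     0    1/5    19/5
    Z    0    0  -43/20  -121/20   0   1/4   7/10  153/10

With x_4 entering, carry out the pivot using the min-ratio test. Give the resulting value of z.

Ratio test on column x_4 — row 1: (89/10)/(27/20) = 178/27; row 2: (1/10)/(3/20) = 2/3; row 3: (19/5)/(1/5) = 19. Minimum is 2/3 at row 2 (x_1 leaves); pivot element 3/20.
Pivot on row 2; the Z-row RHS becomes 153/10 − (-121/20)·(2/3) = 58/3.

58/3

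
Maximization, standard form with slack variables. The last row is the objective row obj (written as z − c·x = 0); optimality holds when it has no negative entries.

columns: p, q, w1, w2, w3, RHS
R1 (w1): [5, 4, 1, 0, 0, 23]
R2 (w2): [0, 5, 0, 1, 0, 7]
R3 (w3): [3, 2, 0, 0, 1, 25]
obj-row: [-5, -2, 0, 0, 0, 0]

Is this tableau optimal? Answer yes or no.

no

The obj-row has a negative entry -5 in column p, so it is not optimal.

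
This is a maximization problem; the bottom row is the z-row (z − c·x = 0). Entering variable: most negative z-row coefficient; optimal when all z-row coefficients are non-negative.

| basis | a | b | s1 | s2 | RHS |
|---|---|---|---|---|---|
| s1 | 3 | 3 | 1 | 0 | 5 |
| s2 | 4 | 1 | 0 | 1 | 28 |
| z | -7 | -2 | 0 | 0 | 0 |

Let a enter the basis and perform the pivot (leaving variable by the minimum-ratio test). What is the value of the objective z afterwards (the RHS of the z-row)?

Ratio test on column a — row 1: 5/3 = 5/3; row 2: 28/4 = 7. Minimum is 5/3 at row 1 (s1 leaves); pivot element 3.
Pivot on row 1; the z-row RHS becomes 0 − (-7)·(5/3) = 35/3.

35/3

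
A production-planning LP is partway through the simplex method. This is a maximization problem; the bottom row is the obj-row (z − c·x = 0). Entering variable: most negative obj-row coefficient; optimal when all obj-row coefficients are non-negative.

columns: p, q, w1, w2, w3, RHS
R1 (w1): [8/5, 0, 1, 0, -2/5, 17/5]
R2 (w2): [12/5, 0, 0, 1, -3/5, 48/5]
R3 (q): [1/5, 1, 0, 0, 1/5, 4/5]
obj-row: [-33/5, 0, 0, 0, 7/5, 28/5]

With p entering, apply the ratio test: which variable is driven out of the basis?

w1

Column p entries and ratios — w1: (17/5)/(8/5) = 17/8; w2: (48/5)/(12/5) = 4; q: (4/5)/(1/5) = 4.
Smallest ratio is 17/8 in the row of w1, so w1 leaves.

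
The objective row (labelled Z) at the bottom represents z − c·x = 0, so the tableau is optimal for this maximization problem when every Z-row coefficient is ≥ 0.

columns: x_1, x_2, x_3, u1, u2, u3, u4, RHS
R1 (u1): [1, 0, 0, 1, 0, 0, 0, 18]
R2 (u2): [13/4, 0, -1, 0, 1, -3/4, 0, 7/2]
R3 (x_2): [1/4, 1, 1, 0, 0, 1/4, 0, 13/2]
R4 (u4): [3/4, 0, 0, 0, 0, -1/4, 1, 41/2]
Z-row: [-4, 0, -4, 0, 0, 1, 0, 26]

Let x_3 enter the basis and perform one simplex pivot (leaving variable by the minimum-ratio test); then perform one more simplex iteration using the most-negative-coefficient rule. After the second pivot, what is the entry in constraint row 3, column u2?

-1/14

Ratio test on column x_3 — row 1: entry 0 ≤ 0; row 2: entry -1 ≤ 0; row 3: (13/2)/1 = 13/2; row 4: entry 0 ≤ 0. Minimum is 13/2 at row 3 (x_2 leaves); pivot element 1.
Divide row 3 by 1; eliminate column x_3 from the other rows.
Second iteration: most negative Z-row entry is -3 in column x_1, so x_1 enters.
Ratio test on column x_1 — row 1: 18/1 = 18; row 2: 10/(7/2) = 20/7; row 3: (13/2)/(1/4) = 26; row 4: (41/2)/(3/4) = 82/3. Minimum is 20/7 at row 2 (u2 leaves); pivot element 7/2.
Divide row 2 by 7/2; eliminate column x_1 from the other rows.
After both pivots, the entry at constraint row 3, column u2 is -1/14.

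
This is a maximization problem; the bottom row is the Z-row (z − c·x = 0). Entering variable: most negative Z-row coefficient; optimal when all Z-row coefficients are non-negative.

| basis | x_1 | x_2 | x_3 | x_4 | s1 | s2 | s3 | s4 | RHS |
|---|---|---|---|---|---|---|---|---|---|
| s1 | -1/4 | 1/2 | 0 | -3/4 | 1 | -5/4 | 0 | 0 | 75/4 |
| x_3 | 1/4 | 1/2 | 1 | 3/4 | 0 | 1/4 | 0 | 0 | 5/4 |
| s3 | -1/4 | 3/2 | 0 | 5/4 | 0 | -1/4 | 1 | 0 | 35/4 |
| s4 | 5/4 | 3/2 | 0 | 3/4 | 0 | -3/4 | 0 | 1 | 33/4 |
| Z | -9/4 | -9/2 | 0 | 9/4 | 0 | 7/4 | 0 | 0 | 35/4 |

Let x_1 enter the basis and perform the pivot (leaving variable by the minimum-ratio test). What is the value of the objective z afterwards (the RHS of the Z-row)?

20

Ratio test on column x_1 — row 1: entry -1/4 ≤ 0; row 2: (5/4)/(1/4) = 5; row 3: entry -1/4 ≤ 0; row 4: (33/4)/(5/4) = 33/5. Minimum is 5 at row 2 (x_3 leaves); pivot element 1/4.
Pivot on row 2; the Z-row RHS becomes 35/4 − (-9/4)·5 = 20.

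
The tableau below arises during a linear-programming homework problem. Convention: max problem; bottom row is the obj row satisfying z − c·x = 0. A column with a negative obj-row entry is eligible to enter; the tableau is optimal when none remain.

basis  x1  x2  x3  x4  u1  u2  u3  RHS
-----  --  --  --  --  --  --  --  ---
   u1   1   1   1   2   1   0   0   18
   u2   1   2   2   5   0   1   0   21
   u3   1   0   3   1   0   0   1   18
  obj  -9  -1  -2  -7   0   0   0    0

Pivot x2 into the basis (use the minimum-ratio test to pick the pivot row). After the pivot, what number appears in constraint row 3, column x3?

3

Ratio test on column x2 — row 1: 18/1 = 18; row 2: 21/2 = 21/2; row 3: entry 0 ≤ 0. Minimum is 21/2 at row 2 (u2 leaves); pivot element 2.
Divide row 2 by 2; eliminate column x2 from the other rows.
Row 3 update in column x3: 3 − 0·1 = 3.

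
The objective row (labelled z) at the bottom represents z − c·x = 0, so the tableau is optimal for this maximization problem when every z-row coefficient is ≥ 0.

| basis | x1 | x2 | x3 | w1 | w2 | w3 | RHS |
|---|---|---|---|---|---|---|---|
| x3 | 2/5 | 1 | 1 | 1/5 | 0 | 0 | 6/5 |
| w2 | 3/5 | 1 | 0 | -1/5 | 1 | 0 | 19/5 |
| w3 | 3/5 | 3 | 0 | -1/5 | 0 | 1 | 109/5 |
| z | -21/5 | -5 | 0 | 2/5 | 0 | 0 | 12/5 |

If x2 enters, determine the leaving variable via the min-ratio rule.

Column x2 entries and ratios — x3: (6/5)/1 = 6/5; w2: (19/5)/1 = 19/5; w3: (109/5)/3 = 109/15.
Smallest ratio is 6/5 in the row of x3, so x3 leaves.

x3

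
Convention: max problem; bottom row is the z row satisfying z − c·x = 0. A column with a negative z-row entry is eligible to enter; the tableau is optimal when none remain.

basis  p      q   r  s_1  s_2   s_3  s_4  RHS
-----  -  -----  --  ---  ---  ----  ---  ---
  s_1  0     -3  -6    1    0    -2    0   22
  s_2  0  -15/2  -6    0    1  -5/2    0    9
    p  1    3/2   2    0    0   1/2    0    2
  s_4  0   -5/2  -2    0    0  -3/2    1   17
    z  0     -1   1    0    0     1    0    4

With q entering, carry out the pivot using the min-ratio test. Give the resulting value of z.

Ratio test on column q — row 1: entry -3 ≤ 0; row 2: entry -15/2 ≤ 0; row 3: 2/(3/2) = 4/3; row 4: entry -5/2 ≤ 0. Minimum is 4/3 at row 3 (p leaves); pivot element 3/2.
Pivot on row 3; the z-row RHS becomes 4 − (-1)·(4/3) = 16/3.

16/3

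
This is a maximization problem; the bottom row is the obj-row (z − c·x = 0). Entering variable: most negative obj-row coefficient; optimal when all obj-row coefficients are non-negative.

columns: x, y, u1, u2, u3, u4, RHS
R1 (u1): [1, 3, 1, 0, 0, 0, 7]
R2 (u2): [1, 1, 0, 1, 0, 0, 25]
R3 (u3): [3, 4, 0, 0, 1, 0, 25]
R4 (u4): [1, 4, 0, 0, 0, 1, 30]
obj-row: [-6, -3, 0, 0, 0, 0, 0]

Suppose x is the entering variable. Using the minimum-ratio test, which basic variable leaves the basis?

u1

Column x entries and ratios — u1: 7/1 = 7; u2: 25/1 = 25; u3: 25/3 = 25/3; u4: 30/1 = 30.
Smallest ratio is 7 in the row of u1, so u1 leaves.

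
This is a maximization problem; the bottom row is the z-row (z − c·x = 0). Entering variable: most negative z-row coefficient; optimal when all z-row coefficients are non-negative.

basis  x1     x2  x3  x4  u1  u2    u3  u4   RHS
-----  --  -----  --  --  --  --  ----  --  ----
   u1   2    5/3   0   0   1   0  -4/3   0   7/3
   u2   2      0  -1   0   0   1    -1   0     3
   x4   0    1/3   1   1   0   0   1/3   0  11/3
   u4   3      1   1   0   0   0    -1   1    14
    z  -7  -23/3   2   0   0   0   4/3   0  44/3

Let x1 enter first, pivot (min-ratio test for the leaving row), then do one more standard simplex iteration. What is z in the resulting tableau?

59/2

Ratio test on column x1 — row 1: (7/3)/2 = 7/6; row 2: 3/2 = 3/2; row 3: entry 0 ≤ 0; row 4: 14/3 = 14/3. Minimum is 7/6 at row 1 (u1 leaves); pivot element 2.
Pivot on row 1; the z-row RHS becomes 44/3 − (-7)·(7/6) = 137/6.
Next entering variable (most negative z-row entry -10/3): u3.
Ratio test on column u3 — row 1: entry -2/3 ≤ 0; row 2: (2/3)/(1/3) = 2; row 3: (11/3)/(1/3) = 11; row 4: (21/2)/1 = 21/2. Minimum is 2 at row 2 (u2 leaves); pivot element 1/3.
After the second pivot the z-row RHS is 137/6 − (-10/3)·2 = 59/2.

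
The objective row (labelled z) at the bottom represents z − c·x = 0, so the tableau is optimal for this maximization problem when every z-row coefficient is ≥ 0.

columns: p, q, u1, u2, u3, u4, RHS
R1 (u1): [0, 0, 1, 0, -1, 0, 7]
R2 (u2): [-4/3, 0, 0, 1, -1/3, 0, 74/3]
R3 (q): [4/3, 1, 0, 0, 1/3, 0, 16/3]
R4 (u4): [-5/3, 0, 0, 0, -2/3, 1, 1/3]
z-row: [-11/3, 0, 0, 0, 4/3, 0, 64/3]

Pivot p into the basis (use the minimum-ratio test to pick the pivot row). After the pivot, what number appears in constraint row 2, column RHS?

30

Ratio test on column p — row 1: entry 0 ≤ 0; row 2: entry -4/3 ≤ 0; row 3: (16/3)/(4/3) = 4; row 4: entry -5/3 ≤ 0. Minimum is 4 at row 3 (q leaves); pivot element 4/3.
Divide row 3 by 4/3; eliminate column p from the other rows.
Row 2 update in column RHS: 74/3 − (-4/3)·4 = 30.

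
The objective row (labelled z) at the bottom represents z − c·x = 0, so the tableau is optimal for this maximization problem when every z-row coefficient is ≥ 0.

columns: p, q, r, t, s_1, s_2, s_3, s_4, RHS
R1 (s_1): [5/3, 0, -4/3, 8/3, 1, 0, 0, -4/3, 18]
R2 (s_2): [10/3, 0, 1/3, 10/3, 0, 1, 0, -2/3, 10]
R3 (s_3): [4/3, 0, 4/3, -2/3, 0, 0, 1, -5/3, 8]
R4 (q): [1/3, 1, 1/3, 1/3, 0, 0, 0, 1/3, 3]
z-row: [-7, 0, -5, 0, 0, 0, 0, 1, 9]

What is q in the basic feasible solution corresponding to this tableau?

q is basic (row 4); its value is the RHS of that row, 3.

3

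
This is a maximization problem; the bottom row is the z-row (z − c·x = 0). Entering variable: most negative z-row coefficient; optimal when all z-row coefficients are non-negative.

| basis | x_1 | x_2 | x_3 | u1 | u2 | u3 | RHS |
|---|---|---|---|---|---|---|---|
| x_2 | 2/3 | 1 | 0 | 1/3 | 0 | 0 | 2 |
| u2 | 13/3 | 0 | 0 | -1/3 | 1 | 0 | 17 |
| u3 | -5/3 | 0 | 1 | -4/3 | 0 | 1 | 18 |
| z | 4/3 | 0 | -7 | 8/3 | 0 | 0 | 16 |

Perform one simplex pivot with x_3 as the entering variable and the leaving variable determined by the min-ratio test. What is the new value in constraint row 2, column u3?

Ratio test on column x_3 — row 1: entry 0 ≤ 0; row 2: entry 0 ≤ 0; row 3: 18/1 = 18. Minimum is 18 at row 3 (u3 leaves); pivot element 1.
Divide row 3 by 1; eliminate column x_3 from the other rows.
Row 2 update in column u3: 0 − 0·1 = 0.

0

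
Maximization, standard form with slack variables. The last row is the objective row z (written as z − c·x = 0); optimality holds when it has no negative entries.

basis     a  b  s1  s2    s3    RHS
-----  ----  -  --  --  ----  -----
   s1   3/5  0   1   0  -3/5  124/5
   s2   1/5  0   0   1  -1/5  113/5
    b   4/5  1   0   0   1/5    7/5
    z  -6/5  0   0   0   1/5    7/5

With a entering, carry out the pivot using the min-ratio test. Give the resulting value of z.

7/2

Ratio test on column a — row 1: (124/5)/(3/5) = 124/3; row 2: (113/5)/(1/5) = 113; row 3: (7/5)/(4/5) = 7/4. Minimum is 7/4 at row 3 (b leaves); pivot element 4/5.
Pivot on row 3; the z-row RHS becomes 7/5 − (-6/5)·(7/4) = 7/2.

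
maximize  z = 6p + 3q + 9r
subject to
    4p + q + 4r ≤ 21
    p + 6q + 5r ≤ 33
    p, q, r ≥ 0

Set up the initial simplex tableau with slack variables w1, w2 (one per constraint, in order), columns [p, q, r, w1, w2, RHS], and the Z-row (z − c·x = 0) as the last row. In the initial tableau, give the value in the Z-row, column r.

The Z-row carries the negated objective coefficients: the r entry is -9.

-9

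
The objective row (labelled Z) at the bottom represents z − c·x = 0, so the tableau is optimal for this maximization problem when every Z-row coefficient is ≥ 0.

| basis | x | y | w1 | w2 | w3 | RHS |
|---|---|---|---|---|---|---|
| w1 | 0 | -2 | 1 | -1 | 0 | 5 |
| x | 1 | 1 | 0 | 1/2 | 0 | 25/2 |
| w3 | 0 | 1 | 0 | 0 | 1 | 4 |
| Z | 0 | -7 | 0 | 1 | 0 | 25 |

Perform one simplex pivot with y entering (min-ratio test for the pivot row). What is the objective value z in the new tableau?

53

Ratio test on column y — row 1: entry -2 ≤ 0; row 2: (25/2)/1 = 25/2; row 3: 4/1 = 4. Minimum is 4 at row 3 (w3 leaves); pivot element 1.
Pivot on row 3; the Z-row RHS becomes 25 − (-7)·4 = 53.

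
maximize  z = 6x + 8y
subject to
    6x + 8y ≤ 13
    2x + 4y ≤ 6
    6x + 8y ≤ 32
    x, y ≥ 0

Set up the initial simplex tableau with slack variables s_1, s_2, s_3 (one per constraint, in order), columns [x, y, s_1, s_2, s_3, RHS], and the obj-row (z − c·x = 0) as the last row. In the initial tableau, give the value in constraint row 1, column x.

Constraint 1 has coefficient 6 on x.

6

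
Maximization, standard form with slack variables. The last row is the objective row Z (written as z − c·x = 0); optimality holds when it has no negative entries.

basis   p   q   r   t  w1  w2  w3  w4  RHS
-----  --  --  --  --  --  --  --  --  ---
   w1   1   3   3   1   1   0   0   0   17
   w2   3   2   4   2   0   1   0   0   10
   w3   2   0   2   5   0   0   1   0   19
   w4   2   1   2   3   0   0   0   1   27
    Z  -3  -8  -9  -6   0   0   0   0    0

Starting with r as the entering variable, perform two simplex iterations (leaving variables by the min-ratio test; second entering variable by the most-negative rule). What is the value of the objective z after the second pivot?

40

Ratio test on column r — row 1: 17/3 = 17/3; row 2: 10/4 = 5/2; row 3: 19/2 = 19/2; row 4: 27/2 = 27/2. Minimum is 5/2 at row 2 (w2 leaves); pivot element 4.
Pivot on row 2; the Z-row RHS becomes 0 − (-9)·(5/2) = 45/2.
Next entering variable (most negative Z-row entry -7/2): q.
Ratio test on column q — row 1: (19/2)/(3/2) = 19/3; row 2: (5/2)/(1/2) = 5; row 3: entry -1 ≤ 0; row 4: entry 0 ≤ 0. Minimum is 5 at row 2 (r leaves); pivot element 1/2.
After the second pivot the Z-row RHS is 45/2 − (-7/2)·5 = 40.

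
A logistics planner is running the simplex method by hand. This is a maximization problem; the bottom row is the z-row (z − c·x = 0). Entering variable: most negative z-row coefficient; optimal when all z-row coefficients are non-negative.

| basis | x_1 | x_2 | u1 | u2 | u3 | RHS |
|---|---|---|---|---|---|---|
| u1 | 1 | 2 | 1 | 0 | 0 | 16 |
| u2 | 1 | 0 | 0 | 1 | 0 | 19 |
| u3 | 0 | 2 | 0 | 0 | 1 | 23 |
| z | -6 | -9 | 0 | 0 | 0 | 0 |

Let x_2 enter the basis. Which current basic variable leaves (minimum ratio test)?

u1

Column x_2 entries and ratios — u1: 16/2 = 8; u2: 0 ≤ 0, skip; u3: 23/2 = 23/2.
Smallest ratio is 8 in the row of u1, so u1 leaves.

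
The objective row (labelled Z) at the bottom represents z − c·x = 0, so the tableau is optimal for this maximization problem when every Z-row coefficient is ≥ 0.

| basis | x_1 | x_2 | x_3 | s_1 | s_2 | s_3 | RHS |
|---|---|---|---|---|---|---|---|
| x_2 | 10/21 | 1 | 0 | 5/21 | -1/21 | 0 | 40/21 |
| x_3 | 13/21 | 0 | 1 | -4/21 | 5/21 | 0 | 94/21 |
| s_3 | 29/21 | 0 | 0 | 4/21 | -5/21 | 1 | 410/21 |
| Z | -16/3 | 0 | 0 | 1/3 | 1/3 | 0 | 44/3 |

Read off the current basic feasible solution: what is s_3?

410/21

s_3 is basic (row 3); its value is the RHS of that row, 410/21.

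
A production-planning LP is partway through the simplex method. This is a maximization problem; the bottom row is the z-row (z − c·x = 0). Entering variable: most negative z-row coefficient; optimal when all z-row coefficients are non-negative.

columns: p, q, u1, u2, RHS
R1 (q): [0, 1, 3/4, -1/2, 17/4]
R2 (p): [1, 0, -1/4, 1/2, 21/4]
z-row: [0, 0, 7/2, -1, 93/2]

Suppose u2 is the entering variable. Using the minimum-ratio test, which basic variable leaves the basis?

Column u2 entries and ratios — q: -1/2 ≤ 0, skip; p: (21/4)/(1/2) = 21/2.
Smallest ratio is 21/2 in the row of p, so p leaves.

p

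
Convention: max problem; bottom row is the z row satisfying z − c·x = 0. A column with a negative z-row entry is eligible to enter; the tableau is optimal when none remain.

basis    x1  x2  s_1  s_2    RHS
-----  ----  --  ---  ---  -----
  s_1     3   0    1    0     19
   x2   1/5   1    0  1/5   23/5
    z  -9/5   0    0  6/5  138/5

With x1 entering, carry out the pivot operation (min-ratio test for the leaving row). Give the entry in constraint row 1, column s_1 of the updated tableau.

Ratio test on column x1 — row 1: 19/3 = 19/3; row 2: (23/5)/(1/5) = 23. Minimum is 19/3 at row 1 (s_1 leaves); pivot element 3.
Divide row 1 by 3; eliminate column x1 from the other rows.
In the new row 1, the s_1 entry is the old entry divided by the pivot: 1/3 = 1/3.

1/3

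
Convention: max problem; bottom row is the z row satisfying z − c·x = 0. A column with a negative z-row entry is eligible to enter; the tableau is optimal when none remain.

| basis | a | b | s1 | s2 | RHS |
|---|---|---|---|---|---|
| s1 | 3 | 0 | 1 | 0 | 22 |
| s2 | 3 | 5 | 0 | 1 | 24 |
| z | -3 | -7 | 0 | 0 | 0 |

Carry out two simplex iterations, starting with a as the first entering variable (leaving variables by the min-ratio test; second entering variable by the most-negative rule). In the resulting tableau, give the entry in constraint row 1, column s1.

1/3

Ratio test on column a — row 1: 22/3 = 22/3; row 2: 24/3 = 8. Minimum is 22/3 at row 1 (s1 leaves); pivot element 3.
Divide row 1 by 3; eliminate column a from the other rows.
Second iteration: most negative z-row entry is -7 in column b, so b enters.
Ratio test on column b — row 1: entry 0 ≤ 0; row 2: 2/5 = 2/5. Minimum is 2/5 at row 2 (s2 leaves); pivot element 5.
Divide row 2 by 5; eliminate column b from the other rows.
After both pivots, the entry at constraint row 1, column s1 is 1/3.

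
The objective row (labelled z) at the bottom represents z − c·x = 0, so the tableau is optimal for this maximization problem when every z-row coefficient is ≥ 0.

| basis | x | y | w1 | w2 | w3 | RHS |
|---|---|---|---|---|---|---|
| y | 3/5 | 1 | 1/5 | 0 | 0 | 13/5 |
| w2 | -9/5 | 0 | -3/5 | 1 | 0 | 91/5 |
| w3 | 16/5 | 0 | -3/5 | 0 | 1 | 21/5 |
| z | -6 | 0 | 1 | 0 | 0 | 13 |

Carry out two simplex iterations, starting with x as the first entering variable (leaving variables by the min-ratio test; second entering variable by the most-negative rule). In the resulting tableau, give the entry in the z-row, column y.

Ratio test on column x — row 1: (13/5)/(3/5) = 13/3; row 2: entry -9/5 ≤ 0; row 3: (21/5)/(16/5) = 21/16. Minimum is 21/16 at row 3 (w3 leaves); pivot element 16/5.
Divide row 3 by 16/5; eliminate column x from the other rows.
Second iteration: most negative z-row entry is -1/8 in column w1, so w1 enters.
Ratio test on column w1 — row 1: (29/16)/(5/16) = 29/5; row 2: entry -15/16 ≤ 0; row 3: entry -3/16 ≤ 0. Minimum is 29/5 at row 1 (y leaves); pivot element 5/16.
Divide row 1 by 5/16; eliminate column w1 from the other rows.
After both pivots, the entry at the z-row, column y is 2/5.

2/5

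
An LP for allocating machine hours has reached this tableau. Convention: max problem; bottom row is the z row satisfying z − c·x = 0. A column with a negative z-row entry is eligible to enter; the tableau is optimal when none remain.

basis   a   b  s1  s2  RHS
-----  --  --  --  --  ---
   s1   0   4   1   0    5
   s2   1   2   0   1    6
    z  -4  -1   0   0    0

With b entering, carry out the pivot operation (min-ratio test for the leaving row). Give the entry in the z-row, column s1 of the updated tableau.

1/4

Ratio test on column b — row 1: 5/4 = 5/4; row 2: 6/2 = 3. Minimum is 5/4 at row 1 (s1 leaves); pivot element 4.
Divide row 1 by 4; eliminate column b from the other rows.
z-row update in column s1: 0 − (-1)·(1/4) = 1/4.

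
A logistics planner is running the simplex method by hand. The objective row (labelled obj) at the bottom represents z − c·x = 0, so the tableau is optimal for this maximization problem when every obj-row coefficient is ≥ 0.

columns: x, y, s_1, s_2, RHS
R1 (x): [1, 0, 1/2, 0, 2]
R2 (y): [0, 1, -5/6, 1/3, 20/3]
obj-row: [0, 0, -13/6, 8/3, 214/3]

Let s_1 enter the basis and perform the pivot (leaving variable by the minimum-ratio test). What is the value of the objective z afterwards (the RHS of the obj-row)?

80

Ratio test on column s_1 — row 1: 2/(1/2) = 4; row 2: entry -5/6 ≤ 0. Minimum is 4 at row 1 (x leaves); pivot element 1/2.
Pivot on row 1; the obj-row RHS becomes 214/3 − (-13/6)·4 = 80.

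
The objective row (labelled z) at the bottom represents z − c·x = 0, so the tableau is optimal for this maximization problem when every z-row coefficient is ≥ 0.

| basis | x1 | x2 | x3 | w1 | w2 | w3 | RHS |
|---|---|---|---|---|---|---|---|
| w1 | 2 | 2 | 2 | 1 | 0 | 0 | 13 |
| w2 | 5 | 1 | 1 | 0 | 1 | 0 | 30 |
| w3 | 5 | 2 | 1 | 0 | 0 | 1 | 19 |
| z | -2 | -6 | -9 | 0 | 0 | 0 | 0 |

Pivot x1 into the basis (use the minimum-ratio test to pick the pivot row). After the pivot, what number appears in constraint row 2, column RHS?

11

Ratio test on column x1 — row 1: 13/2 = 13/2; row 2: 30/5 = 6; row 3: 19/5 = 19/5. Minimum is 19/5 at row 3 (w3 leaves); pivot element 5.
Divide row 3 by 5; eliminate column x1 from the other rows.
Row 2 update in column RHS: 30 − 5·(19/5) = 11.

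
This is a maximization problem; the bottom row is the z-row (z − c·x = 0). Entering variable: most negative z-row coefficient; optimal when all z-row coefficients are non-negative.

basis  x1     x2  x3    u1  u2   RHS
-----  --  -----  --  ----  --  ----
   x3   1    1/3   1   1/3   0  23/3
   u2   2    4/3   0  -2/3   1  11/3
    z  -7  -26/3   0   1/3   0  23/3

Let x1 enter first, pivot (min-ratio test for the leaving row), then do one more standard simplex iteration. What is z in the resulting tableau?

63/2

Ratio test on column x1 — row 1: (23/3)/1 = 23/3; row 2: (11/3)/2 = 11/6. Minimum is 11/6 at row 2 (u2 leaves); pivot element 2.
Pivot on row 2; the z-row RHS becomes 23/3 − (-7)·(11/6) = 41/2.
Next entering variable (most negative z-row entry -4): x2.
Ratio test on column x2 — row 1: entry -1/3 ≤ 0; row 2: (11/6)/(2/3) = 11/4. Minimum is 11/4 at row 2 (x1 leaves); pivot element 2/3.
After the second pivot the z-row RHS is 41/2 − (-4)·(11/4) = 63/2.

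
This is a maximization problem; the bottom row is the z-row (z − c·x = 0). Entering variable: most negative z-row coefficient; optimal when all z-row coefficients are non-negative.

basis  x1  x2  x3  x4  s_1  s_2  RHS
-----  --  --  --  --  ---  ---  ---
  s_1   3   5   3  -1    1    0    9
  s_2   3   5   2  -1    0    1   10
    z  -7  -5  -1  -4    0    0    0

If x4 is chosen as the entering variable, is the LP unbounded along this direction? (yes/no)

yes

Every constraint-row entry in column x4 is ≤ 0, so increasing x4 is unbounded.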